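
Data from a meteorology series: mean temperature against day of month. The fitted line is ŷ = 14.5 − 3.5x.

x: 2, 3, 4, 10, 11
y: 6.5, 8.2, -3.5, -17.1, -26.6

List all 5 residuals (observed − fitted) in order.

-1, 4.2, -4, 3.4, -2.6

x=2: ŷ = 14.5 − 3.5·2 = 7.5; r = 6.5 − 7.5 = -1
x=3: ŷ = 14.5 − 3.5·3 = 4; r = 8.2 − 4 = 4.2
x=4: ŷ = 14.5 − 3.5·4 = 0.5; r = -3.5 − 0.5 = -4
x=10: ŷ = 14.5 − 3.5·10 = -20.5; r = -17.1 − (-20.5) = 3.4
x=11: ŷ = 14.5 − 3.5·11 = -24; r = -26.6 − (-24) = -2.6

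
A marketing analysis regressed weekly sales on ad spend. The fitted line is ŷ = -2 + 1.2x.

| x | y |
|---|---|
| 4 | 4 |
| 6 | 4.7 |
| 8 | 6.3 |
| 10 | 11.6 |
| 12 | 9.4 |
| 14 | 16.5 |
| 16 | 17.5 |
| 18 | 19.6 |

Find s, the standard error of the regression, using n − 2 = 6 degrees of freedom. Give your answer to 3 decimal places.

x=4: ŷ = -2 + 1.2·4 = 2.8; r = 4 − 2.8 = 1.2
x=6: ŷ = -2 + 1.2·6 = 5.2; r = 4.7 − 5.2 = -0.5
x=8: ŷ = -2 + 1.2·8 = 7.6; r = 6.3 − 7.6 = -1.3
x=10: ŷ = -2 + 1.2·10 = 10; r = 11.6 − 10 = 1.6
x=12: ŷ = -2 + 1.2·12 = 12.4; r = 9.4 − 12.4 = -3
x=14: ŷ = -2 + 1.2·14 = 14.8; r = 16.5 − 14.8 = 1.7
x=16: ŷ = -2 + 1.2·16 = 17.2; r = 17.5 − 17.2 = 0.3
x=18: ŷ = -2 + 1.2·18 = 19.6; r = 19.6 − 19.6 = 0
SSE = 1.44 + 0.25 + 1.69 + 2.56 + 9 + 2.89 + 0.09 + 0 = 17.92
s = √(17.92/6) = √2.98667 ≈ 1.728

s = 1.728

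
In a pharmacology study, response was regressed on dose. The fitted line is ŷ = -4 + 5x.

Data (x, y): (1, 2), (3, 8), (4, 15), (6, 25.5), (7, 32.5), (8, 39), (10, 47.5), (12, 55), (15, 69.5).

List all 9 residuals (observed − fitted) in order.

x=1: ŷ = -4 + 5·1 = 1; r = 2 − 1 = 1
x=3: ŷ = -4 + 5·3 = 11; r = 8 − 11 = -3
x=4: ŷ = -4 + 5·4 = 16; r = 15 − 16 = -1
x=6: ŷ = -4 + 5·6 = 26; r = 25.5 − 26 = -0.5
x=7: ŷ = -4 + 5·7 = 31; r = 32.5 − 31 = 1.5
x=8: ŷ = -4 + 5·8 = 36; r = 39 − 36 = 3
x=10: ŷ = -4 + 5·10 = 46; r = 47.5 − 46 = 1.5
x=12: ŷ = -4 + 5·12 = 56; r = 55 − 56 = -1
x=15: ŷ = -4 + 5·15 = 71; r = 69.5 − 71 = -1.5

1, -3, -1, -0.5, 1.5, 3, 1.5, -1, -1.5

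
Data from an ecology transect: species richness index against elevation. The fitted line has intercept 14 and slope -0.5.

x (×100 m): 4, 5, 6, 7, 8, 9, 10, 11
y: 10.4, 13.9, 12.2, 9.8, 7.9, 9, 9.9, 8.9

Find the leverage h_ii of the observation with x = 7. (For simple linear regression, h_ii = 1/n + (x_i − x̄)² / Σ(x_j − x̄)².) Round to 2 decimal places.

h = 0.13

x̄ = (4 + 5 + 6 + 7 + 8 + 9 + 10 + 11)/8 = 7.5
Σ(x − x̄)² = 12.25 + 6.25 + 2.25 + 0.25 + 0.25 + 2.25 + 6.25 + 12.25 = 42
h = 1/8 + (-0.5)²/42 = 0.125 + 0.00595238 = 0.13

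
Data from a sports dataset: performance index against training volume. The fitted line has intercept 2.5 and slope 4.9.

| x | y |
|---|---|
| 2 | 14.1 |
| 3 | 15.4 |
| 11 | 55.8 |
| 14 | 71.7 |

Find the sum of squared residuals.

SSE = 7.2

x=2: ŷ = 2.5 + 4.9·2 = 12.3; r = 14.1 − 12.3 = 1.8
x=3: ŷ = 2.5 + 4.9·3 = 17.2; r = 15.4 − 17.2 = -1.8
x=11: ŷ = 2.5 + 4.9·11 = 56.4; r = 55.8 − 56.4 = -0.6
x=14: ŷ = 2.5 + 4.9·14 = 71.1; r = 71.7 − 71.1 = 0.6
SSE = 3.24 + 3.24 + 0.36 + 0.36 = 7.2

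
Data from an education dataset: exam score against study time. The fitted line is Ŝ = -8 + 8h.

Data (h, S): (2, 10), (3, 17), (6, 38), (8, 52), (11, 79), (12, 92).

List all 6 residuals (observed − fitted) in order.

2, 1, -2, -4, -1, 4

h=2: Ŝ = -8 + 8·2 = 8; e = 10 − 8 = 2
h=3: Ŝ = -8 + 8·3 = 16; e = 17 − 16 = 1
h=6: Ŝ = -8 + 8·6 = 40; e = 38 − 40 = -2
h=8: Ŝ = -8 + 8·8 = 56; e = 52 − 56 = -4
h=11: Ŝ = -8 + 8·11 = 80; e = 79 − 80 = -1
h=12: Ŝ = -8 + 8·12 = 88; e = 92 − 88 = 4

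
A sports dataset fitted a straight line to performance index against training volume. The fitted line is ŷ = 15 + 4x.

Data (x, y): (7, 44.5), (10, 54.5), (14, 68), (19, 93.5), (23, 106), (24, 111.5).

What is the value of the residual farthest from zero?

r = -3

x=7: ŷ = 15 + 4·7 = 43; r = 44.5 − 43 = 1.5
x=10: ŷ = 15 + 4·10 = 55; r = 54.5 − 55 = -0.5
x=14: ŷ = 15 + 4·14 = 71; r = 68 − 71 = -3
x=19: ŷ = 15 + 4·19 = 91; r = 93.5 − 91 = 2.5
x=23: ŷ = 15 + 4·23 = 107; r = 106 − 107 = -1
x=24: ŷ = 15 + 4·24 = 111; r = 111.5 − 111 = 0.5
Largest |r| is 3 at x = 14, residual -3.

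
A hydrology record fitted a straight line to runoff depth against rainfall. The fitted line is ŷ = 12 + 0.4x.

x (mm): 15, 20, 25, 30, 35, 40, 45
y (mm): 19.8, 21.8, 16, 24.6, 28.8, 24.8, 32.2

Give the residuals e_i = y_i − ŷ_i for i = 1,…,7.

x=15: ŷ = 12 + 0.4·15 = 18; e = 19.8 − 18 = 1.8
x=20: ŷ = 12 + 0.4·20 = 20; e = 21.8 − 20 = 1.8
x=25: ŷ = 12 + 0.4·25 = 22; e = 16 − 22 = -6
x=30: ŷ = 12 + 0.4·30 = 24; e = 24.6 − 24 = 0.6
x=35: ŷ = 12 + 0.4·35 = 26; e = 28.8 − 26 = 2.8
x=40: ŷ = 12 + 0.4·40 = 28; e = 24.8 − 28 = -3.2
x=45: ŷ = 12 + 0.4·45 = 30; e = 32.2 − 30 = 2.2

1.8, 1.8, -6, 0.6, 2.8, -3.2, 2.2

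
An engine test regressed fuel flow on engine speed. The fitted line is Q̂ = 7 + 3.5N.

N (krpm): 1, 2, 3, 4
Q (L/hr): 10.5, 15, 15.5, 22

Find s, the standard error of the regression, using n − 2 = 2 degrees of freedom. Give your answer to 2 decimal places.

N=1: Q̂ = 7 + 3.5·1 = 10.5; r = 10.5 − 10.5 = 0
N=2: Q̂ = 7 + 3.5·2 = 14; r = 15 − 14 = 1
N=3: Q̂ = 7 + 3.5·3 = 17.5; r = 15.5 − 17.5 = -2
N=4: Q̂ = 7 + 3.5·4 = 21; r = 22 − 21 = 1
SSE = 0 + 1 + 4 + 1 = 6
s = √(6/2) = √3 ≈ 1.73

s = 1.73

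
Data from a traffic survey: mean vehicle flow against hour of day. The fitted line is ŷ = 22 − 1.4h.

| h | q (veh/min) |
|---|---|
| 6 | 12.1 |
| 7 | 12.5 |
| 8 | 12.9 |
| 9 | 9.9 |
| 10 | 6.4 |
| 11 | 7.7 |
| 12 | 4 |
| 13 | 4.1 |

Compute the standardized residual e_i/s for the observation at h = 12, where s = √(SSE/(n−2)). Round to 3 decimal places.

-0.838

h=6: ŷ = 22 − 1.4·6 = 13.6; e = 12.1 − 13.6 = -1.5
h=7: ŷ = 22 − 1.4·7 = 12.2; e = 12.5 − 12.2 = 0.3
h=8: ŷ = 22 − 1.4·8 = 10.8; e = 12.9 − 10.8 = 2.1
h=9: ŷ = 22 − 1.4·9 = 9.4; e = 9.9 − 9.4 = 0.5
h=10: ŷ = 22 − 1.4·10 = 8; e = 6.4 − 8 = -1.6
h=11: ŷ = 22 − 1.4·11 = 6.6; e = 7.7 − 6.6 = 1.1
h=12: ŷ = 22 − 1.4·12 = 5.2; e = 4 − 5.2 = -1.2
h=13: ŷ = 22 − 1.4·13 = 3.8; e = 4.1 − 3.8 = 0.3
SSE = 2.25 + 0.09 + 4.41 + 0.25 + 2.56 + 1.21 + 1.44 + 0.09 = 12.3
s = √(12.3/6) = 1.43178
e/s = -1.2 / 1.43178 = -0.838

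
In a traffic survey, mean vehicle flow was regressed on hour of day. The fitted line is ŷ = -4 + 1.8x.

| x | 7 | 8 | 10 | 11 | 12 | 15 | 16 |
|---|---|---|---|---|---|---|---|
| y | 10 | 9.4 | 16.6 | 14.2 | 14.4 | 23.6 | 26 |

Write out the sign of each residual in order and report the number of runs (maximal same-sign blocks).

x=7: ŷ = -4 + 1.8·7 = 8.6; e = 10 − 8.6 = 1.4
x=8: ŷ = -4 + 1.8·8 = 10.4; e = 9.4 − 10.4 = -1
x=10: ŷ = -4 + 1.8·10 = 14; e = 16.6 − 14 = 2.6
x=11: ŷ = -4 + 1.8·11 = 15.8; e = 14.2 − 15.8 = -1.6
x=12: ŷ = -4 + 1.8·12 = 17.6; e = 14.4 − 17.6 = -3.2
x=15: ŷ = -4 + 1.8·15 = 23; e = 23.6 − 23 = 0.6
x=16: ŷ = -4 + 1.8·16 = 24.8; e = 26 − 24.8 = 1.2
Signs: + − + − − + +
Runs: +×1, −×1, +×1, −×2, +×2 → 5

5 runs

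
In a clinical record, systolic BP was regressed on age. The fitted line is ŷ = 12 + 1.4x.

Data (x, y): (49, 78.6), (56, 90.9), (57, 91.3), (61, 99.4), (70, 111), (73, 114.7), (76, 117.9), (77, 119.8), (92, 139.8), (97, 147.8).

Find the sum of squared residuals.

SSE = 11

x=49: ŷ = 12 + 1.4·49 = 80.6; r = 78.6 − 80.6 = -2
x=56: ŷ = 12 + 1.4·56 = 90.4; r = 90.9 − 90.4 = 0.5
x=57: ŷ = 12 + 1.4·57 = 91.8; r = 91.3 − 91.8 = -0.5
x=61: ŷ = 12 + 1.4·61 = 97.4; r = 99.4 − 97.4 = 2
x=70: ŷ = 12 + 1.4·70 = 110; r = 111 − 110 = 1
x=73: ŷ = 12 + 1.4·73 = 114.2; r = 114.7 − 114.2 = 0.5
x=76: ŷ = 12 + 1.4·76 = 118.4; r = 117.9 − 118.4 = -0.5
x=77: ŷ = 12 + 1.4·77 = 119.8; r = 119.8 − 119.8 = 0
x=92: ŷ = 12 + 1.4·92 = 140.8; r = 139.8 − 140.8 = -1
x=97: ŷ = 12 + 1.4·97 = 147.8; r = 147.8 − 147.8 = 0
SSE = 4 + 0.25 + 0.25 + 4 + 1 + 0.25 + 0.25 + 0 + 1 + 0 = 11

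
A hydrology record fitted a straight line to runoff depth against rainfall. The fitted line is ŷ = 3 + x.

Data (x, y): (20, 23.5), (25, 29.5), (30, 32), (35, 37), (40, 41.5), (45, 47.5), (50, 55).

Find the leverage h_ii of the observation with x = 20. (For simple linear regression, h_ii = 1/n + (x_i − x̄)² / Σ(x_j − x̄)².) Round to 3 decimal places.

x̄ = (20 + 25 + 30 + 35 + 40 + 45 + 50)/7 = 35
Σ(x − x̄)² = 225 + 100 + 25 + 0 + 25 + 100 + 225 = 700
h = 1/7 + (-15)²/700 = 0.142857 + 0.321429 = 0.464

h = 0.464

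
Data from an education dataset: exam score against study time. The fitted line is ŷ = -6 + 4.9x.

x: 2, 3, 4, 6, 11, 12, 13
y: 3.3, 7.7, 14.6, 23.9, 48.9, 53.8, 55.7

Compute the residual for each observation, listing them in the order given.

x=2: ŷ = -6 + 4.9·2 = 3.8; r = 3.3 − 3.8 = -0.5
x=3: ŷ = -6 + 4.9·3 = 8.7; r = 7.7 − 8.7 = -1
x=4: ŷ = -6 + 4.9·4 = 13.6; r = 14.6 − 13.6 = 1
x=6: ŷ = -6 + 4.9·6 = 23.4; r = 23.9 − 23.4 = 0.5
x=11: ŷ = -6 + 4.9·11 = 47.9; r = 48.9 − 47.9 = 1
x=12: ŷ = -6 + 4.9·12 = 52.8; r = 53.8 − 52.8 = 1
x=13: ŷ = -6 + 4.9·13 = 57.7; r = 55.7 − 57.7 = -2

-0.5, -1, 1, 0.5, 1, 1, -2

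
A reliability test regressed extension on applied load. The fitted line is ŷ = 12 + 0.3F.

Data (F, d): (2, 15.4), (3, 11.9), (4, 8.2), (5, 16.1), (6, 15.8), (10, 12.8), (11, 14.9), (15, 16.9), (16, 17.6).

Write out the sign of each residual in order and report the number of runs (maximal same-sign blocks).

F=2: ŷ = 12 + 0.3·2 = 12.6; e = 15.4 − 12.6 = 2.8
F=3: ŷ = 12 + 0.3·3 = 12.9; e = 11.9 − 12.9 = -1
F=4: ŷ = 12 + 0.3·4 = 13.2; e = 8.2 − 13.2 = -5
F=5: ŷ = 12 + 0.3·5 = 13.5; e = 16.1 − 13.5 = 2.6
F=6: ŷ = 12 + 0.3·6 = 13.8; e = 15.8 − 13.8 = 2
F=10: ŷ = 12 + 0.3·10 = 15; e = 12.8 − 15 = -2.2
F=11: ŷ = 12 + 0.3·11 = 15.3; e = 14.9 − 15.3 = -0.4
F=15: ŷ = 12 + 0.3·15 = 16.5; e = 16.9 − 16.5 = 0.4
F=16: ŷ = 12 + 0.3·16 = 16.8; e = 17.6 − 16.8 = 0.8
Signs: + − − + + − − + +
Runs: +×1, −×2, +×2, −×2, +×2 → 5

5 runs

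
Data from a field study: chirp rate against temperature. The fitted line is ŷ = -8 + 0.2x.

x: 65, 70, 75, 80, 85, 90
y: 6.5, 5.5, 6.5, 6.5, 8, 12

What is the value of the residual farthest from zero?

x=65: ŷ = -8 + 0.2·65 = 5; e = 6.5 − 5 = 1.5
x=70: ŷ = -8 + 0.2·70 = 6; e = 5.5 − 6 = -0.5
x=75: ŷ = -8 + 0.2·75 = 7; e = 6.5 − 7 = -0.5
x=80: ŷ = -8 + 0.2·80 = 8; e = 6.5 − 8 = -1.5
x=85: ŷ = -8 + 0.2·85 = 9; e = 8 − 9 = -1
x=90: ŷ = -8 + 0.2·90 = 10; e = 12 − 10 = 2
Largest |e| is 2 at x = 90, residual 2.

e = 2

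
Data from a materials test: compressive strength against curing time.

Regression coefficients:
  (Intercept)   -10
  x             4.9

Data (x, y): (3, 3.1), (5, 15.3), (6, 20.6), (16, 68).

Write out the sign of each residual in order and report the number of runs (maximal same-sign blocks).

3 runs

x=3: ŷ = -10 + 4.9·3 = 4.7; e = 3.1 − 4.7 = -1.6
x=5: ŷ = -10 + 4.9·5 = 14.5; e = 15.3 − 14.5 = 0.8
x=6: ŷ = -10 + 4.9·6 = 19.4; e = 20.6 − 19.4 = 1.2
x=16: ŷ = -10 + 4.9·16 = 68.4; e = 68 − 68.4 = -0.4
Signs: − + + −
Runs: −×1, +×2, −×1 → 3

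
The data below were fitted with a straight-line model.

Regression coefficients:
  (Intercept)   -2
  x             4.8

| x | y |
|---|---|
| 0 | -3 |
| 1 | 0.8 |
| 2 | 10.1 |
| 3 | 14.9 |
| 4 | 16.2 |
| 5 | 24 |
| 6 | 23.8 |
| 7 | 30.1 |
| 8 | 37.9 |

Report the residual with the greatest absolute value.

x=0: ŷ = -2 + 4.8·0 = -2; r = -3 − (-2) = -1
x=1: ŷ = -2 + 4.8·1 = 2.8; r = 0.8 − 2.8 = -2
x=2: ŷ = -2 + 4.8·2 = 7.6; r = 10.1 − 7.6 = 2.5
x=3: ŷ = -2 + 4.8·3 = 12.4; r = 14.9 − 12.4 = 2.5
x=4: ŷ = -2 + 4.8·4 = 17.2; r = 16.2 − 17.2 = -1
x=5: ŷ = -2 + 4.8·5 = 22; r = 24 − 22 = 2
x=6: ŷ = -2 + 4.8·6 = 26.8; r = 23.8 − 26.8 = -3
x=7: ŷ = -2 + 4.8·7 = 31.6; r = 30.1 − 31.6 = -1.5
x=8: ŷ = -2 + 4.8·8 = 36.4; r = 37.9 − 36.4 = 1.5
Largest |r| is 3 at x = 6, residual -3.

r = -3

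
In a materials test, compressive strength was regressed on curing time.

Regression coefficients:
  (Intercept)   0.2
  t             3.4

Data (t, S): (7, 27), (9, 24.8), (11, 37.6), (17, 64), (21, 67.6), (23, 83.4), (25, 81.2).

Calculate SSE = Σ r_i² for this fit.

t=7: ŷ = 0.2 + 3.4·7 = 24; r = 27 − 24 = 3
t=9: ŷ = 0.2 + 3.4·9 = 30.8; r = 24.8 − 30.8 = -6
t=11: ŷ = 0.2 + 3.4·11 = 37.6; r = 37.6 − 37.6 = 0
t=17: ŷ = 0.2 + 3.4·17 = 58; r = 64 − 58 = 6
t=21: ŷ = 0.2 + 3.4·21 = 71.6; r = 67.6 − 71.6 = -4
t=23: ŷ = 0.2 + 3.4·23 = 78.4; r = 83.4 − 78.4 = 5
t=25: ŷ = 0.2 + 3.4·25 = 85.2; r = 81.2 − 85.2 = -4
SSE = 9 + 36 + 0 + 36 + 16 + 25 + 16 = 138

SSE = 138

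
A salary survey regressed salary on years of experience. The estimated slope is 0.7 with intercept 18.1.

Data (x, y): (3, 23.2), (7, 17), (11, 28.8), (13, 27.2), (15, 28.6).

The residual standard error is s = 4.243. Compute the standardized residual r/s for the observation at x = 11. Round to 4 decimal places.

0.7070

ŷ = 18.1 + 0.7·11 = 25.8
r = 28.8 − 25.8 = 3
r/s = 3 / 4.243 = 0.7070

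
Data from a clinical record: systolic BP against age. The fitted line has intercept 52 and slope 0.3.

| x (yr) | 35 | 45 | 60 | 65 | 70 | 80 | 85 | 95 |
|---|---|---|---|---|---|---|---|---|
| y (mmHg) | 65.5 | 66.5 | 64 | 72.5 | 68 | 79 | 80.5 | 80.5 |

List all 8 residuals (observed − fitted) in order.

x=35: ŷ = 52 + 0.3·35 = 62.5; e = 65.5 − 62.5 = 3
x=45: ŷ = 52 + 0.3·45 = 65.5; e = 66.5 − 65.5 = 1
x=60: ŷ = 52 + 0.3·60 = 70; e = 64 − 70 = -6
x=65: ŷ = 52 + 0.3·65 = 71.5; e = 72.5 − 71.5 = 1
x=70: ŷ = 52 + 0.3·70 = 73; e = 68 − 73 = -5
x=80: ŷ = 52 + 0.3·80 = 76; e = 79 − 76 = 3
x=85: ŷ = 52 + 0.3·85 = 77.5; e = 80.5 − 77.5 = 3
x=95: ŷ = 52 + 0.3·95 = 80.5; e = 80.5 − 80.5 = 0

3, 1, -6, 1, -5, 3, 3, 0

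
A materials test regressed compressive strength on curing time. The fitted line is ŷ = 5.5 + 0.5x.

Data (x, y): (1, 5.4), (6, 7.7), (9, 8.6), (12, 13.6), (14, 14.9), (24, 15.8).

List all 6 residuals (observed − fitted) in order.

-0.6, -0.8, -1.4, 2.1, 2.4, -1.7

x=1: ŷ = 5.5 + 0.5·1 = 6; r = 5.4 − 6 = -0.6
x=6: ŷ = 5.5 + 0.5·6 = 8.5; r = 7.7 − 8.5 = -0.8
x=9: ŷ = 5.5 + 0.5·9 = 10; r = 8.6 − 10 = -1.4
x=12: ŷ = 5.5 + 0.5·12 = 11.5; r = 13.6 − 11.5 = 2.1
x=14: ŷ = 5.5 + 0.5·14 = 12.5; r = 14.9 − 12.5 = 2.4
x=24: ŷ = 5.5 + 0.5·24 = 17.5; r = 15.8 − 17.5 = -1.7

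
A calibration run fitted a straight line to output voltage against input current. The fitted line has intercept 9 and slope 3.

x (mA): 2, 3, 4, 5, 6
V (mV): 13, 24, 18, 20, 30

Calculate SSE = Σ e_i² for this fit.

SSE = 74

x=2: V̂ = 9 + 3·2 = 15; e = 13 − 15 = -2
x=3: V̂ = 9 + 3·3 = 18; e = 24 − 18 = 6
x=4: V̂ = 9 + 3·4 = 21; e = 18 − 21 = -3
x=5: V̂ = 9 + 3·5 = 24; e = 20 − 24 = -4
x=6: V̂ = 9 + 3·6 = 27; e = 30 − 27 = 3
SSE = 4 + 36 + 9 + 16 + 9 = 74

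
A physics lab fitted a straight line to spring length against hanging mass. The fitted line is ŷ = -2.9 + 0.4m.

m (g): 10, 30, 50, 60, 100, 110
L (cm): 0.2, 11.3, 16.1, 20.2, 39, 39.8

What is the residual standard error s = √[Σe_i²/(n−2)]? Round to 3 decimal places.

m=10: ŷ = -2.9 + 0.4·10 = 1.1; e = 0.2 − 1.1 = -0.9
m=30: ŷ = -2.9 + 0.4·30 = 9.1; e = 11.3 − 9.1 = 2.2
m=50: ŷ = -2.9 + 0.4·50 = 17.1; e = 16.1 − 17.1 = -1
m=60: ŷ = -2.9 + 0.4·60 = 21.1; e = 20.2 − 21.1 = -0.9
m=100: ŷ = -2.9 + 0.4·100 = 37.1; e = 39 − 37.1 = 1.9
m=110: ŷ = -2.9 + 0.4·110 = 41.1; e = 39.8 − 41.1 = -1.3
SSE = 0.81 + 4.84 + 1 + 0.81 + 3.61 + 1.69 = 12.76
s = √(12.76/4) = √3.19 ≈ 1.786

s = 1.786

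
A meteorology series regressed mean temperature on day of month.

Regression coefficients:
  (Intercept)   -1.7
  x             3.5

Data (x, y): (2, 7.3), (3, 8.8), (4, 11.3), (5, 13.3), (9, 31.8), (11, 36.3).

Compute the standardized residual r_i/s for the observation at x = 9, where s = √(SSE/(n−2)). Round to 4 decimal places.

1.0160

x=2: ŷ = -1.7 + 3.5·2 = 5.3; r = 7.3 − 5.3 = 2
x=3: ŷ = -1.7 + 3.5·3 = 8.8; r = 8.8 − 8.8 = 0
x=4: ŷ = -1.7 + 3.5·4 = 12.3; r = 11.3 − 12.3 = -1
x=5: ŷ = -1.7 + 3.5·5 = 15.8; r = 13.3 − 15.8 = -2.5
x=9: ŷ = -1.7 + 3.5·9 = 29.8; r = 31.8 − 29.8 = 2
x=11: ŷ = -1.7 + 3.5·11 = 36.8; r = 36.3 − 36.8 = -0.5
SSE = 4 + 0 + 1 + 6.25 + 4 + 0.25 = 15.5
s = √(15.5/4) = 1.9685
r/s = 2 / 1.9685 = 1.0160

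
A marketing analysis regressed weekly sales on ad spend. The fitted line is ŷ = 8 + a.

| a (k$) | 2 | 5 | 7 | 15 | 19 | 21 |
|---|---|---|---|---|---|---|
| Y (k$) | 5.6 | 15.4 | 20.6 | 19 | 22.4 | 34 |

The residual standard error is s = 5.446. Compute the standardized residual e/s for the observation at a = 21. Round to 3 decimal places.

ŷ = 8 + 21 = 29
e = 34 − 29 = 5
e/s = 5 / 5.446 = 0.918

0.918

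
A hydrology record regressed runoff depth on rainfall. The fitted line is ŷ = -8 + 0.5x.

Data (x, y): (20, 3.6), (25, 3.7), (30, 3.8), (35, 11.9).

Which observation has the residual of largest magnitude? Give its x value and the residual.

x = 30, r = -3.2

x=20: ŷ = -8 + 0.5·20 = 2; r = 3.6 − 2 = 1.6
x=25: ŷ = -8 + 0.5·25 = 4.5; r = 3.7 − 4.5 = -0.8
x=30: ŷ = -8 + 0.5·30 = 7; r = 3.8 − 7 = -3.2
x=35: ŷ = -8 + 0.5·35 = 9.5; r = 11.9 − 9.5 = 2.4
Largest |r| is 3.2 at x = 30, residual -3.2.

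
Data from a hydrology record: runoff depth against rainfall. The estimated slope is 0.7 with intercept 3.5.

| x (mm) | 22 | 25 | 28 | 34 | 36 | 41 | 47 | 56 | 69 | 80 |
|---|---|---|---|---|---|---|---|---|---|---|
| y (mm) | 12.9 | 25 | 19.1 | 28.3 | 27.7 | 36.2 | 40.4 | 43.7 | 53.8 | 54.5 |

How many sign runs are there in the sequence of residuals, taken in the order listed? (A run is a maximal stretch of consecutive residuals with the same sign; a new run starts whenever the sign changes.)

x=22: ŷ = 3.5 + 0.7·22 = 18.9; e = 12.9 − 18.9 = -6
x=25: ŷ = 3.5 + 0.7·25 = 21; e = 25 − 21 = 4
x=28: ŷ = 3.5 + 0.7·28 = 23.1; e = 19.1 − 23.1 = -4
x=34: ŷ = 3.5 + 0.7·34 = 27.3; e = 28.3 − 27.3 = 1
x=36: ŷ = 3.5 + 0.7·36 = 28.7; e = 27.7 − 28.7 = -1
x=41: ŷ = 3.5 + 0.7·41 = 32.2; e = 36.2 − 32.2 = 4
x=47: ŷ = 3.5 + 0.7·47 = 36.4; e = 40.4 − 36.4 = 4
x=56: ŷ = 3.5 + 0.7·56 = 42.7; e = 43.7 − 42.7 = 1
x=69: ŷ = 3.5 + 0.7·69 = 51.8; e = 53.8 − 51.8 = 2
x=80: ŷ = 3.5 + 0.7·80 = 59.5; e = 54.5 − 59.5 = -5
Signs: − + − + − + + + + −
Runs: −×1, +×1, −×1, +×1, −×1, +×4, −×1 → 7

7 runs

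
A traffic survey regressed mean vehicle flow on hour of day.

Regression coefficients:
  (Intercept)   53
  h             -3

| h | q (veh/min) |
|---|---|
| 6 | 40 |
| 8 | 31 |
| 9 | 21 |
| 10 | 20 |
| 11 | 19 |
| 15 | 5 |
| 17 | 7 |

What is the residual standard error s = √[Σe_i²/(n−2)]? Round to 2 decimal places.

s = 4.43

h=6: ŷ = 53 − 3·6 = 35; e = 40 − 35 = 5
h=8: ŷ = 53 − 3·8 = 29; e = 31 − 29 = 2
h=9: ŷ = 53 − 3·9 = 26; e = 21 − 26 = -5
h=10: ŷ = 53 − 3·10 = 23; e = 20 − 23 = -3
h=11: ŷ = 53 − 3·11 = 20; e = 19 − 20 = -1
h=15: ŷ = 53 − 3·15 = 8; e = 5 − 8 = -3
h=17: ŷ = 53 − 3·17 = 2; e = 7 − 2 = 5
SSE = 25 + 4 + 25 + 9 + 1 + 9 + 25 = 98
s = √(98/5) = √19.6 ≈ 4.43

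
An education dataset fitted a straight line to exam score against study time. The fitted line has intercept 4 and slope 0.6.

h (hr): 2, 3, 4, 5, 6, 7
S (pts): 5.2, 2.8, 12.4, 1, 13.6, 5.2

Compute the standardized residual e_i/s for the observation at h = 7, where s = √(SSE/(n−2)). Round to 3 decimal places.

-0.535

h=2: Ŝ = 4 + 0.6·2 = 5.2; e = 5.2 − 5.2 = 0
h=3: Ŝ = 4 + 0.6·3 = 5.8; e = 2.8 − 5.8 = -3
h=4: Ŝ = 4 + 0.6·4 = 6.4; e = 12.4 − 6.4 = 6
h=5: Ŝ = 4 + 0.6·5 = 7; e = 1 − 7 = -6
h=6: Ŝ = 4 + 0.6·6 = 7.6; e = 13.6 − 7.6 = 6
h=7: Ŝ = 4 + 0.6·7 = 8.2; e = 5.2 − 8.2 = -3
SSE = 0 + 9 + 36 + 36 + 36 + 9 = 126
s = √(126/4) = 5.61249
e/s = -3 / 5.61249 = -0.535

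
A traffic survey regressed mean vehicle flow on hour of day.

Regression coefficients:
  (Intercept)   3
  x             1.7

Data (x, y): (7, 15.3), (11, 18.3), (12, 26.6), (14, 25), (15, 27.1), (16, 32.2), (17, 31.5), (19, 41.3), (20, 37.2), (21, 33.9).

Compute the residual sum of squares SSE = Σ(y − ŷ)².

SSE = 90.4

x=7: ŷ = 3 + 1.7·7 = 14.9; e = 15.3 − 14.9 = 0.4
x=11: ŷ = 3 + 1.7·11 = 21.7; e = 18.3 − 21.7 = -3.4
x=12: ŷ = 3 + 1.7·12 = 23.4; e = 26.6 − 23.4 = 3.2
x=14: ŷ = 3 + 1.7·14 = 26.8; e = 25 − 26.8 = -1.8
x=15: ŷ = 3 + 1.7·15 = 28.5; e = 27.1 − 28.5 = -1.4
x=16: ŷ = 3 + 1.7·16 = 30.2; e = 32.2 − 30.2 = 2
x=17: ŷ = 3 + 1.7·17 = 31.9; e = 31.5 − 31.9 = -0.4
x=19: ŷ = 3 + 1.7·19 = 35.3; e = 41.3 − 35.3 = 6
x=20: ŷ = 3 + 1.7·20 = 37; e = 37.2 − 37 = 0.2
x=21: ŷ = 3 + 1.7·21 = 38.7; e = 33.9 − 38.7 = -4.8
SSE = 0.16 + 11.56 + 10.24 + 3.24 + 1.96 + 4 + 0.16 + 36 + 0.04 + 23.04 = 90.4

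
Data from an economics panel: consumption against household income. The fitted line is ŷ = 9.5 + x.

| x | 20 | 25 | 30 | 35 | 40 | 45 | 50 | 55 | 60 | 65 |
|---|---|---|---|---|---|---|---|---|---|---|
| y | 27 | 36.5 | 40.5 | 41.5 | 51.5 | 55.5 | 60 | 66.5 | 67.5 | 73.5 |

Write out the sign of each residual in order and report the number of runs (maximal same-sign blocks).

x=20: ŷ = 9.5 + 20 = 29.5; e = 27 − 29.5 = -2.5
x=25: ŷ = 9.5 + 25 = 34.5; e = 36.5 − 34.5 = 2
x=30: ŷ = 9.5 + 30 = 39.5; e = 40.5 − 39.5 = 1
x=35: ŷ = 9.5 + 35 = 44.5; e = 41.5 − 44.5 = -3
x=40: ŷ = 9.5 + 40 = 49.5; e = 51.5 − 49.5 = 2
x=45: ŷ = 9.5 + 45 = 54.5; e = 55.5 − 54.5 = 1
x=50: ŷ = 9.5 + 50 = 59.5; e = 60 − 59.5 = 0.5
x=55: ŷ = 9.5 + 55 = 64.5; e = 66.5 − 64.5 = 2
x=60: ŷ = 9.5 + 60 = 69.5; e = 67.5 − 69.5 = -2
x=65: ŷ = 9.5 + 65 = 74.5; e = 73.5 − 74.5 = -1
Signs: − + + − + + + + − −
Runs: −×1, +×2, −×1, +×4, −×2 → 5

5 runs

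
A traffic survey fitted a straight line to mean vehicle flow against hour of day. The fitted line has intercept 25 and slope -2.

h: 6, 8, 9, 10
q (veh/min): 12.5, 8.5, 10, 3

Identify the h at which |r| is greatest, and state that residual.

h=6: ŷ = 25 − 2·6 = 13; r = 12.5 − 13 = -0.5
h=8: ŷ = 25 − 2·8 = 9; r = 8.5 − 9 = -0.5
h=9: ŷ = 25 − 2·9 = 7; r = 10 − 7 = 3
h=10: ŷ = 25 − 2·10 = 5; r = 3 − 5 = -2
Largest |r| is 3 at h = 9, residual 3.

h = 9, r = 3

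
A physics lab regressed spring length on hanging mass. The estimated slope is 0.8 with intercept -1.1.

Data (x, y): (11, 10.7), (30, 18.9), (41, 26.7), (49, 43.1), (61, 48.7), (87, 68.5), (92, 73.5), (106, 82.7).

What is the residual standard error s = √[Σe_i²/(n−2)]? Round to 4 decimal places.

x=11: ŷ = -1.1 + 0.8·11 = 7.7; e = 10.7 − 7.7 = 3
x=30: ŷ = -1.1 + 0.8·30 = 22.9; e = 18.9 − 22.9 = -4
x=41: ŷ = -1.1 + 0.8·41 = 31.7; e = 26.7 − 31.7 = -5
x=49: ŷ = -1.1 + 0.8·49 = 38.1; e = 43.1 − 38.1 = 5
x=61: ŷ = -1.1 + 0.8·61 = 47.7; e = 48.7 − 47.7 = 1
x=87: ŷ = -1.1 + 0.8·87 = 68.5; e = 68.5 − 68.5 = 0
x=92: ŷ = -1.1 + 0.8·92 = 72.5; e = 73.5 − 72.5 = 1
x=106: ŷ = -1.1 + 0.8·106 = 83.7; e = 82.7 − 83.7 = -1
SSE = 9 + 16 + 25 + 25 + 1 + 0 + 1 + 1 = 78
s = √(78/6) = √13 ≈ 3.6056

s = 3.6056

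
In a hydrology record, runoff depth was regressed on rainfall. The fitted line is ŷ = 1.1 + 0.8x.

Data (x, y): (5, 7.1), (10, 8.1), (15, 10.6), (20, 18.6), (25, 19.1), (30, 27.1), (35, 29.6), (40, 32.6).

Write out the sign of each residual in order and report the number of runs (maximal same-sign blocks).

6 runs

x=5: ŷ = 1.1 + 0.8·5 = 5.1; e = 7.1 − 5.1 = 2
x=10: ŷ = 1.1 + 0.8·10 = 9.1; e = 8.1 − 9.1 = -1
x=15: ŷ = 1.1 + 0.8·15 = 13.1; e = 10.6 − 13.1 = -2.5
x=20: ŷ = 1.1 + 0.8·20 = 17.1; e = 18.6 − 17.1 = 1.5
x=25: ŷ = 1.1 + 0.8·25 = 21.1; e = 19.1 − 21.1 = -2
x=30: ŷ = 1.1 + 0.8·30 = 25.1; e = 27.1 − 25.1 = 2
x=35: ŷ = 1.1 + 0.8·35 = 29.1; e = 29.6 − 29.1 = 0.5
x=40: ŷ = 1.1 + 0.8·40 = 33.1; e = 32.6 − 33.1 = -0.5
Signs: + − − + − + + −
Runs: +×1, −×2, +×1, −×1, +×2, −×1 → 6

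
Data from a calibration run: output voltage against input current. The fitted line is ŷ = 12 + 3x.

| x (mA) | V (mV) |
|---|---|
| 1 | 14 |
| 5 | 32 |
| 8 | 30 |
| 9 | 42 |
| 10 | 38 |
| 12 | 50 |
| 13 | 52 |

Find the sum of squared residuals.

SSE = 92

x=1: ŷ = 12 + 3·1 = 15; e = 14 − 15 = -1
x=5: ŷ = 12 + 3·5 = 27; e = 32 − 27 = 5
x=8: ŷ = 12 + 3·8 = 36; e = 30 − 36 = -6
x=9: ŷ = 12 + 3·9 = 39; e = 42 − 39 = 3
x=10: ŷ = 12 + 3·10 = 42; e = 38 − 42 = -4
x=12: ŷ = 12 + 3·12 = 48; e = 50 − 48 = 2
x=13: ŷ = 12 + 3·13 = 51; e = 52 − 51 = 1
SSE = 1 + 25 + 36 + 9 + 16 + 4 + 1 = 92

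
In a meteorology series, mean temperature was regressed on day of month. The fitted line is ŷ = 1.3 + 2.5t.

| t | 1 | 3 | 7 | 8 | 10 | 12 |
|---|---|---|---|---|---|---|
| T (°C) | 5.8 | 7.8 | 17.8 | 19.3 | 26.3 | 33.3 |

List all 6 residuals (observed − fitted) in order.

2, -1, -1, -2, 0, 2

t=1: ŷ = 1.3 + 2.5·1 = 3.8; r = 5.8 − 3.8 = 2
t=3: ŷ = 1.3 + 2.5·3 = 8.8; r = 7.8 − 8.8 = -1
t=7: ŷ = 1.3 + 2.5·7 = 18.8; r = 17.8 − 18.8 = -1
t=8: ŷ = 1.3 + 2.5·8 = 21.3; r = 19.3 − 21.3 = -2
t=10: ŷ = 1.3 + 2.5·10 = 26.3; r = 26.3 − 26.3 = 0
t=12: ŷ = 1.3 + 2.5·12 = 31.3; r = 33.3 − 31.3 = 2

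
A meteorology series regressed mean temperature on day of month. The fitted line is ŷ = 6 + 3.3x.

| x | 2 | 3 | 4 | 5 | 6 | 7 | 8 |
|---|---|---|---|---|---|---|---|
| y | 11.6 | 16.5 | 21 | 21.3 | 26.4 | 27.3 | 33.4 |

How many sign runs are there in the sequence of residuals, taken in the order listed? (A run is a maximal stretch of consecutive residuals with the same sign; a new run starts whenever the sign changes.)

6 runs

x=2: ŷ = 6 + 3.3·2 = 12.6; e = 11.6 − 12.6 = -1
x=3: ŷ = 6 + 3.3·3 = 15.9; e = 16.5 − 15.9 = 0.6
x=4: ŷ = 6 + 3.3·4 = 19.2; e = 21 − 19.2 = 1.8
x=5: ŷ = 6 + 3.3·5 = 22.5; e = 21.3 − 22.5 = -1.2
x=6: ŷ = 6 + 3.3·6 = 25.8; e = 26.4 − 25.8 = 0.6
x=7: ŷ = 6 + 3.3·7 = 29.1; e = 27.3 − 29.1 = -1.8
x=8: ŷ = 6 + 3.3·8 = 32.4; e = 33.4 − 32.4 = 1
Signs: − + + − + − +
Runs: −×1, +×2, −×1, +×1, −×1, +×1 → 6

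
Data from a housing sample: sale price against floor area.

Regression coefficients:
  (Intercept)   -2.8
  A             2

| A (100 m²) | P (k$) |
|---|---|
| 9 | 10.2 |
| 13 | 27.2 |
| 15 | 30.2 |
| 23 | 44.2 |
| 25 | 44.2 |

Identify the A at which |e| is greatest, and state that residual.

A = 9, e = -5

A=9: P̂ = -2.8 + 2·9 = 15.2; e = 10.2 − 15.2 = -5
A=13: P̂ = -2.8 + 2·13 = 23.2; e = 27.2 − 23.2 = 4
A=15: P̂ = -2.8 + 2·15 = 27.2; e = 30.2 − 27.2 = 3
A=23: P̂ = -2.8 + 2·23 = 43.2; e = 44.2 − 43.2 = 1
A=25: P̂ = -2.8 + 2·25 = 47.2; e = 44.2 − 47.2 = -3
Largest |e| is 5 at A = 9, residual -5.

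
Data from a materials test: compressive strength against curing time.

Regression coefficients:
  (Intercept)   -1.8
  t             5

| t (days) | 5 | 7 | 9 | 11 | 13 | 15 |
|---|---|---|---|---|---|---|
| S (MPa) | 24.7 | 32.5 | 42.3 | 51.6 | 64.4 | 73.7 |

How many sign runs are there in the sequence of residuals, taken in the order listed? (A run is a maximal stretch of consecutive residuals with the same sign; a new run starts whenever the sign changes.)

t=5: ŷ = -1.8 + 5·5 = 23.2; e = 24.7 − 23.2 = 1.5
t=7: ŷ = -1.8 + 5·7 = 33.2; e = 32.5 − 33.2 = -0.7
t=9: ŷ = -1.8 + 5·9 = 43.2; e = 42.3 − 43.2 = -0.9
t=11: ŷ = -1.8 + 5·11 = 53.2; e = 51.6 − 53.2 = -1.6
t=13: ŷ = -1.8 + 5·13 = 63.2; e = 64.4 − 63.2 = 1.2
t=15: ŷ = -1.8 + 5·15 = 73.2; e = 73.7 − 73.2 = 0.5
Signs: + − − − + +
Runs: +×1, −×3, +×2 → 3

3 runs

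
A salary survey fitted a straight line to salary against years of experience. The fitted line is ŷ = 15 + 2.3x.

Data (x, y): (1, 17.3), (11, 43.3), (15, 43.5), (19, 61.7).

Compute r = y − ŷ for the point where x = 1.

r = 0

ŷ = 15 + 2.3·1 = 17.3
r = 17.3 − 17.3 = 0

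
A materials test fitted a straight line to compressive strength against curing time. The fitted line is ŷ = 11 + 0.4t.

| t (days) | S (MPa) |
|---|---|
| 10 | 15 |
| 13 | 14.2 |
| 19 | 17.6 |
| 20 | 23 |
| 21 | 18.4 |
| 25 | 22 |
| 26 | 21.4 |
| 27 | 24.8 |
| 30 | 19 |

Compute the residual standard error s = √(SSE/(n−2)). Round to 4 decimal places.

t=10: ŷ = 11 + 0.4·10 = 15; e = 15 − 15 = 0
t=13: ŷ = 11 + 0.4·13 = 16.2; e = 14.2 − 16.2 = -2
t=19: ŷ = 11 + 0.4·19 = 18.6; e = 17.6 − 18.6 = -1
t=20: ŷ = 11 + 0.4·20 = 19; e = 23 − 19 = 4
t=21: ŷ = 11 + 0.4·21 = 19.4; e = 18.4 − 19.4 = -1
t=25: ŷ = 11 + 0.4·25 = 21; e = 22 − 21 = 1
t=26: ŷ = 11 + 0.4·26 = 21.4; e = 21.4 − 21.4 = 0
t=27: ŷ = 11 + 0.4·27 = 21.8; e = 24.8 − 21.8 = 3
t=30: ŷ = 11 + 0.4·30 = 23; e = 19 − 23 = -4
SSE = 0 + 4 + 1 + 16 + 1 + 1 + 0 + 9 + 16 = 48
s = √(48/7) = √6.85714 ≈ 2.6186

s = 2.6186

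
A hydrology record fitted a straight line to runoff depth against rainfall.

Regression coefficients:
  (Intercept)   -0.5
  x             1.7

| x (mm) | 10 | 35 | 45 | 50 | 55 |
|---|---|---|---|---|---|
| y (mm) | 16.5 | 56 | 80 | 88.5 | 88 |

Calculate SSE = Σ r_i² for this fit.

SSE = 66

x=10: ŷ = -0.5 + 1.7·10 = 16.5; r = 16.5 − 16.5 = 0
x=35: ŷ = -0.5 + 1.7·35 = 59; r = 56 − 59 = -3
x=45: ŷ = -0.5 + 1.7·45 = 76; r = 80 − 76 = 4
x=50: ŷ = -0.5 + 1.7·50 = 84.5; r = 88.5 − 84.5 = 4
x=55: ŷ = -0.5 + 1.7·55 = 93; r = 88 − 93 = -5
SSE = 0 + 9 + 16 + 16 + 25 = 66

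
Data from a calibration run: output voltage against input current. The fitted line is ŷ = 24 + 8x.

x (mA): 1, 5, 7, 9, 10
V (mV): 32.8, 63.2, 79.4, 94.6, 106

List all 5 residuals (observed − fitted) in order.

x=1: ŷ = 24 + 8·1 = 32; e = 32.8 − 32 = 0.8
x=5: ŷ = 24 + 8·5 = 64; e = 63.2 − 64 = -0.8
x=7: ŷ = 24 + 8·7 = 80; e = 79.4 − 80 = -0.6
x=9: ŷ = 24 + 8·9 = 96; e = 94.6 − 96 = -1.4
x=10: ŷ = 24 + 8·10 = 104; e = 106 − 104 = 2

0.8, -0.8, -0.6, -1.4, 2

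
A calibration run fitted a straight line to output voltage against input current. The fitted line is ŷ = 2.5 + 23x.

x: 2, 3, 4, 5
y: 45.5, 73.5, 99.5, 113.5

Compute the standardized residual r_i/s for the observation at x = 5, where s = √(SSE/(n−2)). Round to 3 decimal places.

-0.770

x=2: ŷ = 2.5 + 23·2 = 48.5; r = 45.5 − 48.5 = -3
x=3: ŷ = 2.5 + 23·3 = 71.5; r = 73.5 − 71.5 = 2
x=4: ŷ = 2.5 + 23·4 = 94.5; r = 99.5 − 94.5 = 5
x=5: ŷ = 2.5 + 23·5 = 117.5; r = 113.5 − 117.5 = -4
SSE = 9 + 4 + 25 + 16 = 54
s = √(54/2) = 5.19615
r/s = -4 / 5.19615 = -0.770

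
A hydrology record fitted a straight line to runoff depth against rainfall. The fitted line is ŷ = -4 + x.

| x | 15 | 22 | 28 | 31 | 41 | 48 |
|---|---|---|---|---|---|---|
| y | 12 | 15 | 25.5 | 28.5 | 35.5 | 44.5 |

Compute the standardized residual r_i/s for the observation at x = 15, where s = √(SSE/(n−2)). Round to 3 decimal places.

0.485

x=15: ŷ = -4 + 15 = 11; r = 12 − 11 = 1
x=22: ŷ = -4 + 22 = 18; r = 15 − 18 = -3
x=28: ŷ = -4 + 28 = 24; r = 25.5 − 24 = 1.5
x=31: ŷ = -4 + 31 = 27; r = 28.5 − 27 = 1.5
x=41: ŷ = -4 + 41 = 37; r = 35.5 − 37 = -1.5
x=48: ŷ = -4 + 48 = 44; r = 44.5 − 44 = 0.5
SSE = 1 + 9 + 2.25 + 2.25 + 2.25 + 0.25 = 17
s = √(17/4) = 2.06155
r/s = 1 / 2.06155 = 0.485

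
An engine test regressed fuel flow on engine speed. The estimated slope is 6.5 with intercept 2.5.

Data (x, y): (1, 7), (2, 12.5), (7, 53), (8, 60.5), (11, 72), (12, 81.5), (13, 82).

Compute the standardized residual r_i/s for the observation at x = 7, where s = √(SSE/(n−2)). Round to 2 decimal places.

x=1: ŷ = 2.5 + 6.5·1 = 9; r = 7 − 9 = -2
x=2: ŷ = 2.5 + 6.5·2 = 15.5; r = 12.5 − 15.5 = -3
x=7: ŷ = 2.5 + 6.5·7 = 48; r = 53 − 48 = 5
x=8: ŷ = 2.5 + 6.5·8 = 54.5; r = 60.5 − 54.5 = 6
x=11: ŷ = 2.5 + 6.5·11 = 74; r = 72 − 74 = -2
x=12: ŷ = 2.5 + 6.5·12 = 80.5; r = 81.5 − 80.5 = 1
x=13: ŷ = 2.5 + 6.5·13 = 87; r = 82 − 87 = -5
SSE = 4 + 9 + 25 + 36 + 4 + 1 + 25 = 104
s = √(104/5) = 4.5607
r/s = 5 / 4.5607 = 1.10

1.10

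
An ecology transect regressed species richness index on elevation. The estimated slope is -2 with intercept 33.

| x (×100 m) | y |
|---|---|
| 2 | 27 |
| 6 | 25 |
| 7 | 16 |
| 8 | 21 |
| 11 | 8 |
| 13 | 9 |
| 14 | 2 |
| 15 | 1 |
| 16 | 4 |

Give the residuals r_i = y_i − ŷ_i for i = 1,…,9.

-2, 4, -3, 4, -3, 2, -3, -2, 3

x=2: ŷ = 33 − 2·2 = 29; r = 27 − 29 = -2
x=6: ŷ = 33 − 2·6 = 21; r = 25 − 21 = 4
x=7: ŷ = 33 − 2·7 = 19; r = 16 − 19 = -3
x=8: ŷ = 33 − 2·8 = 17; r = 21 − 17 = 4
x=11: ŷ = 33 − 2·11 = 11; r = 8 − 11 = -3
x=13: ŷ = 33 − 2·13 = 7; r = 9 − 7 = 2
x=14: ŷ = 33 − 2·14 = 5; r = 2 − 5 = -3
x=15: ŷ = 33 − 2·15 = 3; r = 1 − 3 = -2
x=16: ŷ = 33 − 2·16 = 1; r = 4 − 1 = 3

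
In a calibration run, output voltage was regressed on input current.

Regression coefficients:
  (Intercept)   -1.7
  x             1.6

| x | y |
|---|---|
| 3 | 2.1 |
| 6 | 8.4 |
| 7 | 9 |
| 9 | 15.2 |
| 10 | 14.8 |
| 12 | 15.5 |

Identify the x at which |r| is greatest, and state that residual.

x = 9, r = 2.5

x=3: ŷ = -1.7 + 1.6·3 = 3.1; r = 2.1 − 3.1 = -1
x=6: ŷ = -1.7 + 1.6·6 = 7.9; r = 8.4 − 7.9 = 0.5
x=7: ŷ = -1.7 + 1.6·7 = 9.5; r = 9 − 9.5 = -0.5
x=9: ŷ = -1.7 + 1.6·9 = 12.7; r = 15.2 − 12.7 = 2.5
x=10: ŷ = -1.7 + 1.6·10 = 14.3; r = 14.8 − 14.3 = 0.5
x=12: ŷ = -1.7 + 1.6·12 = 17.5; r = 15.5 − 17.5 = -2
Largest |r| is 2.5 at x = 9, residual 2.5.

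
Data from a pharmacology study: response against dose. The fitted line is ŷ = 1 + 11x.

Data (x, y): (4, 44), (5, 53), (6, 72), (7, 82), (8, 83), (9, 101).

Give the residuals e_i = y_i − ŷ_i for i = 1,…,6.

x=4: ŷ = 1 + 11·4 = 45; e = 44 − 45 = -1
x=5: ŷ = 1 + 11·5 = 56; e = 53 − 56 = -3
x=6: ŷ = 1 + 11·6 = 67; e = 72 − 67 = 5
x=7: ŷ = 1 + 11·7 = 78; e = 82 − 78 = 4
x=8: ŷ = 1 + 11·8 = 89; e = 83 − 89 = -6
x=9: ŷ = 1 + 11·9 = 100; e = 101 − 100 = 1

-1, -3, 5, 4, -6, 1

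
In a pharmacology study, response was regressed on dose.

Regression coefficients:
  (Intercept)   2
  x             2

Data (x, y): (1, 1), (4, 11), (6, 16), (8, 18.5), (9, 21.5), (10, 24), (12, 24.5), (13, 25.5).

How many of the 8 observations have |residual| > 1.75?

4

x=1: ŷ = 2 + 2·1 = 4; e = 1 − 4 = -3
x=4: ŷ = 2 + 2·4 = 10; e = 11 − 10 = 1
x=6: ŷ = 2 + 2·6 = 14; e = 16 − 14 = 2
x=8: ŷ = 2 + 2·8 = 18; e = 18.5 − 18 = 0.5
x=9: ŷ = 2 + 2·9 = 20; e = 21.5 − 20 = 1.5
x=10: ŷ = 2 + 2·10 = 22; e = 24 − 22 = 2
x=12: ŷ = 2 + 2·12 = 26; e = 24.5 − 26 = -1.5
x=13: ŷ = 2 + 2·13 = 28; e = 25.5 − 28 = -2.5
|e| > 1.75: x=1 (|e|=3), x=6 (|e|=2), x=10 (|e|=2), x=13 (|e|=2.5) → 4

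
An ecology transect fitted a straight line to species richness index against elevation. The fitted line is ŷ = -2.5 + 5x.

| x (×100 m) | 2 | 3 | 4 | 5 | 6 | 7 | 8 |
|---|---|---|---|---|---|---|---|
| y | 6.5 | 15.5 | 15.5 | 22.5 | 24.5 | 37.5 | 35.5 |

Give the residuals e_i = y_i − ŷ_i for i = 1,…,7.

x=2: ŷ = -2.5 + 5·2 = 7.5; e = 6.5 − 7.5 = -1
x=3: ŷ = -2.5 + 5·3 = 12.5; e = 15.5 − 12.5 = 3
x=4: ŷ = -2.5 + 5·4 = 17.5; e = 15.5 − 17.5 = -2
x=5: ŷ = -2.5 + 5·5 = 22.5; e = 22.5 − 22.5 = 0
x=6: ŷ = -2.5 + 5·6 = 27.5; e = 24.5 − 27.5 = -3
x=7: ŷ = -2.5 + 5·7 = 32.5; e = 37.5 − 32.5 = 5
x=8: ŷ = -2.5 + 5·8 = 37.5; e = 35.5 − 37.5 = -2

-1, 3, -2, 0, -3, 5, -2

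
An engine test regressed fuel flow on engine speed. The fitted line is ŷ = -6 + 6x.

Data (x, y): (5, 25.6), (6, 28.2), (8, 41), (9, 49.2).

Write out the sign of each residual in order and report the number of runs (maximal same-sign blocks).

3 runs

x=5: ŷ = -6 + 6·5 = 24; e = 25.6 − 24 = 1.6
x=6: ŷ = -6 + 6·6 = 30; e = 28.2 − 30 = -1.8
x=8: ŷ = -6 + 6·8 = 42; e = 41 − 42 = -1
x=9: ŷ = -6 + 6·9 = 48; e = 49.2 − 48 = 1.2
Signs: + − − +
Runs: +×1, −×2, +×1 → 3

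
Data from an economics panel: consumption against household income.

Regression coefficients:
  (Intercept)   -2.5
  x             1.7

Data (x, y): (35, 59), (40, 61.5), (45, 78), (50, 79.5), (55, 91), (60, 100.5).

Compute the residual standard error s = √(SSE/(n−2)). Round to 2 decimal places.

s = 3.39

x=35: ŷ = -2.5 + 1.7·35 = 57; e = 59 − 57 = 2
x=40: ŷ = -2.5 + 1.7·40 = 65.5; e = 61.5 − 65.5 = -4
x=45: ŷ = -2.5 + 1.7·45 = 74; e = 78 − 74 = 4
x=50: ŷ = -2.5 + 1.7·50 = 82.5; e = 79.5 − 82.5 = -3
x=55: ŷ = -2.5 + 1.7·55 = 91; e = 91 − 91 = 0
x=60: ŷ = -2.5 + 1.7·60 = 99.5; e = 100.5 − 99.5 = 1
SSE = 4 + 16 + 16 + 9 + 0 + 1 = 46
s = √(46/4) = √11.5 ≈ 3.39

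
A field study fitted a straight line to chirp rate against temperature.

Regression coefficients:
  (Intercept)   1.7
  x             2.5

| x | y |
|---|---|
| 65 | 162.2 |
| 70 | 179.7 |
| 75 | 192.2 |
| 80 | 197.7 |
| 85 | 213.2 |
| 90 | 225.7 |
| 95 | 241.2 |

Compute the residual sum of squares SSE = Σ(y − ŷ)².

x=65: ŷ = 1.7 + 2.5·65 = 164.2; r = 162.2 − 164.2 = -2
x=70: ŷ = 1.7 + 2.5·70 = 176.7; r = 179.7 − 176.7 = 3
x=75: ŷ = 1.7 + 2.5·75 = 189.2; r = 192.2 − 189.2 = 3
x=80: ŷ = 1.7 + 2.5·80 = 201.7; r = 197.7 − 201.7 = -4
x=85: ŷ = 1.7 + 2.5·85 = 214.2; r = 213.2 − 214.2 = -1
x=90: ŷ = 1.7 + 2.5·90 = 226.7; r = 225.7 − 226.7 = -1
x=95: ŷ = 1.7 + 2.5·95 = 239.2; r = 241.2 − 239.2 = 2
SSE = 4 + 9 + 9 + 16 + 1 + 1 + 4 = 44

SSE = 44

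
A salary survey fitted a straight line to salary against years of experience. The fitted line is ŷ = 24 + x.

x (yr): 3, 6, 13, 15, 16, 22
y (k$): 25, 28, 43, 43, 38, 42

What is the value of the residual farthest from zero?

x=3: ŷ = 24 + 3 = 27; r = 25 − 27 = -2
x=6: ŷ = 24 + 6 = 30; r = 28 − 30 = -2
x=13: ŷ = 24 + 13 = 37; r = 43 − 37 = 6
x=15: ŷ = 24 + 15 = 39; r = 43 − 39 = 4
x=16: ŷ = 24 + 16 = 40; r = 38 − 40 = -2
x=22: ŷ = 24 + 22 = 46; r = 42 − 46 = -4
Largest |r| is 6 at x = 13, residual 6.

r = 6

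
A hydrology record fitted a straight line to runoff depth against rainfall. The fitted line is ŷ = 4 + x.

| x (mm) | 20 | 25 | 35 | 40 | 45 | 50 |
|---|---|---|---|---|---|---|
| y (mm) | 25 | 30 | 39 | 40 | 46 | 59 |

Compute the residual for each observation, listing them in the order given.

1, 1, 0, -4, -3, 5

x=20: ŷ = 4 + 20 = 24; r = 25 − 24 = 1
x=25: ŷ = 4 + 25 = 29; r = 30 − 29 = 1
x=35: ŷ = 4 + 35 = 39; r = 39 − 39 = 0
x=40: ŷ = 4 + 40 = 44; r = 40 − 44 = -4
x=45: ŷ = 4 + 45 = 49; r = 46 − 49 = -3
x=50: ŷ = 4 + 50 = 54; r = 59 − 54 = 5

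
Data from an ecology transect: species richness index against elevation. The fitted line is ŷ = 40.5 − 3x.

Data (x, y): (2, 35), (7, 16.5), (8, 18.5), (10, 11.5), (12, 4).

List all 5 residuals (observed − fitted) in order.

x=2: ŷ = 40.5 − 3·2 = 34.5; e = 35 − 34.5 = 0.5
x=7: ŷ = 40.5 − 3·7 = 19.5; e = 16.5 − 19.5 = -3
x=8: ŷ = 40.5 − 3·8 = 16.5; e = 18.5 − 16.5 = 2
x=10: ŷ = 40.5 − 3·10 = 10.5; e = 11.5 − 10.5 = 1
x=12: ŷ = 40.5 − 3·12 = 4.5; e = 4 − 4.5 = -0.5

0.5, -3, 2, 1, -0.5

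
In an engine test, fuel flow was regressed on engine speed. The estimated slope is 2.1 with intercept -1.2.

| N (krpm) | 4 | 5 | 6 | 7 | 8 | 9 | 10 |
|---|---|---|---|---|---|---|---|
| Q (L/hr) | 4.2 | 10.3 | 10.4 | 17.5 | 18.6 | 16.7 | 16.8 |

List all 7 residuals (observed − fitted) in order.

N=4: Q̂ = -1.2 + 2.1·4 = 7.2; e = 4.2 − 7.2 = -3
N=5: Q̂ = -1.2 + 2.1·5 = 9.3; e = 10.3 − 9.3 = 1
N=6: Q̂ = -1.2 + 2.1·6 = 11.4; e = 10.4 − 11.4 = -1
N=7: Q̂ = -1.2 + 2.1·7 = 13.5; e = 17.5 − 13.5 = 4
N=8: Q̂ = -1.2 + 2.1·8 = 15.6; e = 18.6 − 15.6 = 3
N=9: Q̂ = -1.2 + 2.1·9 = 17.7; e = 16.7 − 17.7 = -1
N=10: Q̂ = -1.2 + 2.1·10 = 19.8; e = 16.8 − 19.8 = -3

-3, 1, -1, 4, 3, -1, -3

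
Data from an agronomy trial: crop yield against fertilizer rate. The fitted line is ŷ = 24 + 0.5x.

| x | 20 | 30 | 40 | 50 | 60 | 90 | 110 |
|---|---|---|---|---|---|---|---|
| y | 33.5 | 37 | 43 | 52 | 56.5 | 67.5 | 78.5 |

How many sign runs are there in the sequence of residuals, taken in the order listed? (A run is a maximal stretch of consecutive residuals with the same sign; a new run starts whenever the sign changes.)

x=20: ŷ = 24 + 0.5·20 = 34; r = 33.5 − 34 = -0.5
x=30: ŷ = 24 + 0.5·30 = 39; r = 37 − 39 = -2
x=40: ŷ = 24 + 0.5·40 = 44; r = 43 − 44 = -1
x=50: ŷ = 24 + 0.5·50 = 49; r = 52 − 49 = 3
x=60: ŷ = 24 + 0.5·60 = 54; r = 56.5 − 54 = 2.5
x=90: ŷ = 24 + 0.5·90 = 69; r = 67.5 − 69 = -1.5
x=110: ŷ = 24 + 0.5·110 = 79; r = 78.5 − 79 = -0.5
Signs: − − − + + − −
Runs: −×3, +×2, −×2 → 3

3 runs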